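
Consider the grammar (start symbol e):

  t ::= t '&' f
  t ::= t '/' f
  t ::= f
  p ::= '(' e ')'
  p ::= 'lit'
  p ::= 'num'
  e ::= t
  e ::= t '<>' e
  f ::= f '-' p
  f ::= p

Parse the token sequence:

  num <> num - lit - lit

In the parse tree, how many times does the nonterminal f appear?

4

[e [t [f [p num]]] <> [e [t [f [f [f [p num]] - [p lit]] - [p lit]]]]]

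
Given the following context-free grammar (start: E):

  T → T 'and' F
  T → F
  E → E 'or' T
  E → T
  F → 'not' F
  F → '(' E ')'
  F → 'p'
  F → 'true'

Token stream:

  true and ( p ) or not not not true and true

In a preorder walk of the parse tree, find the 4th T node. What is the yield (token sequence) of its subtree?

[E [E [T [T [F true]] and [F ( [E [T [F p]]] )]]] or [T [T [F not [F not [F not [F true]]]]] and [F true]]]

not not not true and true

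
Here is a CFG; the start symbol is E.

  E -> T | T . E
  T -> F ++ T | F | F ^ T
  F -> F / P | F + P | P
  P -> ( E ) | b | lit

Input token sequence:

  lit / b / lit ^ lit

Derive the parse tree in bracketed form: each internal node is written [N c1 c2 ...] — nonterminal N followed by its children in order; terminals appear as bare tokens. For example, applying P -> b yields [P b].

[E [T [F [F [F [P lit]] / [P b]] / [P lit]] ^ [T [F [P lit]]]]]

E
T
F ^ T
F / P ^ T
F / P / P ^ T
P / P / P ^ T
lit / P / P ^ T
lit / b / P ^ T
lit / b / lit ^ T
lit / b / lit ^ F
lit / b / lit ^ P
lit / b / lit ^ lit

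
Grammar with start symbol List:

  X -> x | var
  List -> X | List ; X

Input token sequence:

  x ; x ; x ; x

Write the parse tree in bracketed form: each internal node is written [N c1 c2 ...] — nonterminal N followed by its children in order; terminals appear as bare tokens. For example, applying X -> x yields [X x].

List
List ; X
List ; X ; X
List ; X ; X ; X
X ; X ; X ; X
x ; X ; X ; X
x ; x ; X ; X
x ; x ; x ; X
x ; x ; x ; x

[List [List [List [List [X x]] ; [X x]] ; [X x]] ; [X x]]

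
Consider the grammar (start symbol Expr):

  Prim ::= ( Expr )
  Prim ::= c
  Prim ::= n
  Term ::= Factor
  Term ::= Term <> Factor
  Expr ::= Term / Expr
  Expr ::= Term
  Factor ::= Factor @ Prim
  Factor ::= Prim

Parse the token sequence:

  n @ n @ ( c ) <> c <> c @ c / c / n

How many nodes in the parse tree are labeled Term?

[Expr [Term [Term [Term [Factor [Factor [Factor [Prim n]] @ [Prim n]] @ [Prim ( [Expr [Term [Factor [Prim c]]]] )]]] <> [Factor [Prim c]]] <> [Factor [Factor [Prim c]] @ [Prim c]]] / [Expr [Term [Factor [Prim c]]] / [Expr [Term [Factor [Prim n]]]]]]

6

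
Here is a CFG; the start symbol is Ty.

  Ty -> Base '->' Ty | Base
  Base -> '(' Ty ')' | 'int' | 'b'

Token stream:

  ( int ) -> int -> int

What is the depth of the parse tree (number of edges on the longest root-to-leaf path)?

[Ty [Base ( [Ty [Base int]] )] -> [Ty [Base int] -> [Ty [Base int]]]]

4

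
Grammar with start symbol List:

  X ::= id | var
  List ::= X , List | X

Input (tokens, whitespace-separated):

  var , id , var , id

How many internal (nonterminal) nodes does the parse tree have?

8

[List [X var] , [List [X id] , [List [X var] , [List [X id]]]]]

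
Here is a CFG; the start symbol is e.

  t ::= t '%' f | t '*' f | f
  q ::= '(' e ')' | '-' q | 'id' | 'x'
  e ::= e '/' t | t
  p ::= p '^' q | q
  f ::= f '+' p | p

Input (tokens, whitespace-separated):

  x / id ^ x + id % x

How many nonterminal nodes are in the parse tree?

19

[e [e [t [f [p [q x]]]]] / [t [t [f [f [p [p [q id]] ^ [q x]]] + [p [q id]]]] % [f [p [q x]]]]]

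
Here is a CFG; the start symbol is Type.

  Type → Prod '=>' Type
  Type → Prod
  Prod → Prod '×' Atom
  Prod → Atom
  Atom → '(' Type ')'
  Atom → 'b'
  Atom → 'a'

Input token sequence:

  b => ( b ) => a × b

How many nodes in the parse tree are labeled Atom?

[Type [Prod [Atom b]] => [Type [Prod [Atom ( [Type [Prod [Atom b]]] )]] => [Type [Prod [Prod [Atom a]] × [Atom b]]]]]

5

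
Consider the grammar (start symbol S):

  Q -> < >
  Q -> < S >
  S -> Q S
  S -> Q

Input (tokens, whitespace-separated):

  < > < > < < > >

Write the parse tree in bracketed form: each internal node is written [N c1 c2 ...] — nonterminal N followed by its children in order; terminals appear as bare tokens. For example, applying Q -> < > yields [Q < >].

[S [Q < >] [S [Q < >] [S [Q < [S [Q < >]] >]]]]

S
Q S
< > S
< > Q S
< > < > S
< > < > Q
< > < > < S >
< > < > < Q >
< > < > < < > >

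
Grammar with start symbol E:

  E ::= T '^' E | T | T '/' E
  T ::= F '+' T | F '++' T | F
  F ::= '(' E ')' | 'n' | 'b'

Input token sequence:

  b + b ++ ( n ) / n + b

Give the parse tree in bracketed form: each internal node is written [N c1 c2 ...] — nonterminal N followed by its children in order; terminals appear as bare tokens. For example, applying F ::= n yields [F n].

[E [T [F b] + [T [F b] ++ [T [F ( [E [T [F n]]] )]]]] / [E [T [F n] + [T [F b]]]]]

E
T / E
F + T / E
b + T / E
b + F ++ T / E
b + b ++ T / E
b + b ++ F / E
b + b ++ ( E ) / E
b + b ++ ( T ) / E
b + b ++ ( F ) / E
b + b ++ ( n ) / E
b + b ++ ( n ) / T
b + b ++ ( n ) / F + T
b + b ++ ( n ) / n + T
b + b ++ ( n ) / n + F
b + b ++ ( n ) / n + b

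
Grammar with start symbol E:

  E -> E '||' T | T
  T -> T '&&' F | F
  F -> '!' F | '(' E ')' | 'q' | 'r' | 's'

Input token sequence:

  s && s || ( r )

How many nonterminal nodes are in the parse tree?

11

[E [E [T [T [F s]] && [F s]]] || [T [F ( [E [T [F r]]] )]]]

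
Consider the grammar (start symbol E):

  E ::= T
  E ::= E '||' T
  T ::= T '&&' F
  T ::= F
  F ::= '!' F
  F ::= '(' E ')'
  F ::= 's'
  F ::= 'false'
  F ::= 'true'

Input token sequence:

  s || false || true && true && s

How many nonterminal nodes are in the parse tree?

13

[E [E [E [T [F s]]] || [T [F false]]] || [T [T [T [F true]] && [F true]] && [F s]]]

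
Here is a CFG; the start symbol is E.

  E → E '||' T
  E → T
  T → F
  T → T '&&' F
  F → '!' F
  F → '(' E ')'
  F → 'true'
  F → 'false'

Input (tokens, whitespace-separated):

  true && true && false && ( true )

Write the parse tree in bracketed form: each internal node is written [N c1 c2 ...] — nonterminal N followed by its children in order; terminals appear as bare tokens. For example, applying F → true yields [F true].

E
T
T && F
T && F && F
T && F && F && F
F && F && F && F
true && F && F && F
true && true && F && F
true && true && false && F
true && true && false && ( E )
true && true && false && ( T )
true && true && false && ( F )
true && true && false && ( true )

[E [T [T [T [T [F true]] && [F true]] && [F false]] && [F ( [E [T [F true]]] )]]]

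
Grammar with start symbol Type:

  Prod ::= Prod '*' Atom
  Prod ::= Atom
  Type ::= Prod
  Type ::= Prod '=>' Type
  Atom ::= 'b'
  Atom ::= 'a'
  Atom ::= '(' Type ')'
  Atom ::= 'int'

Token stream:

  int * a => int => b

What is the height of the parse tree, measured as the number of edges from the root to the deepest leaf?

5

[Type [Prod [Prod [Atom int]] * [Atom a]] => [Type [Prod [Atom int]] => [Type [Prod [Atom b]]]]]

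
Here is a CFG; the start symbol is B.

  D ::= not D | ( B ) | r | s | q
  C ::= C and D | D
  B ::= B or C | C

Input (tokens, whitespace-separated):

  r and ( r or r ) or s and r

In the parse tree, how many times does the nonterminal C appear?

6

[B [B [C [C [D r]] and [D ( [B [B [C [D r]]] or [C [D r]]] )]]] or [C [C [D s]] and [D r]]]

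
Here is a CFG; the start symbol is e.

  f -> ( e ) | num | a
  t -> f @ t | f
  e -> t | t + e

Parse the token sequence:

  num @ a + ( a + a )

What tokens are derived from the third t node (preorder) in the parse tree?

[e [t [f num] @ [t [f a]]] + [e [t [f ( [e [t [f a]] + [e [t [f a]]]] )]]]]

( a + a )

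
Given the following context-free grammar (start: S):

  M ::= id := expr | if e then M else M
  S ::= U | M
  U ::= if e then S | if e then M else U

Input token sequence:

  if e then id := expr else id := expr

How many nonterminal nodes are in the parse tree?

4

[S [M if e then [M id := expr] else [M id := expr]]]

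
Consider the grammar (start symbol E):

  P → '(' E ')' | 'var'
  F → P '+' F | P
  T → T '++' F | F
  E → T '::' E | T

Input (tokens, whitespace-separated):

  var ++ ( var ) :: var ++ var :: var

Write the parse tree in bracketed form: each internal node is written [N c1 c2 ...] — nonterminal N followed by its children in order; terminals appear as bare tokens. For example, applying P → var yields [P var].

E
T :: E
T ++ F :: E
F ++ F :: E
P ++ F :: E
var ++ F :: E
var ++ P :: E
var ++ ( E ) :: E
var ++ ( T ) :: E
var ++ ( F ) :: E
var ++ ( P ) :: E
var ++ ( var ) :: E
var ++ ( var ) :: T :: E
var ++ ( var ) :: T ++ F :: E
var ++ ( var ) :: F ++ F :: E
var ++ ( var ) :: P ++ F :: E
var ++ ( var ) :: var ++ F :: E
var ++ ( var ) :: var ++ P :: E
var ++ ( var ) :: var ++ var :: E
var ++ ( var ) :: var ++ var :: T
var ++ ( var ) :: var ++ var :: F
var ++ ( var ) :: var ++ var :: P
var ++ ( var ) :: var ++ var :: var

[E [T [T [F [P var]]] ++ [F [P ( [E [T [F [P var]]]] )]]] :: [E [T [T [F [P var]]] ++ [F [P var]]] :: [E [T [F [P var]]]]]]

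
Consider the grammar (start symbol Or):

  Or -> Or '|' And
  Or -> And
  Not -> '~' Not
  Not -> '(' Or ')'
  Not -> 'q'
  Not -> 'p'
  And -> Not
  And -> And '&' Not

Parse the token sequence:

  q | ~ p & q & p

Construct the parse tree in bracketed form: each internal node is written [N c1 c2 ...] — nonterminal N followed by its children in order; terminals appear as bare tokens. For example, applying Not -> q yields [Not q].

Or
Or | And
And | And
Not | And
q | And
q | And & Not
q | And & Not & Not
q | Not & Not & Not
q | ~ Not & Not & Not
q | ~ p & Not & Not
q | ~ p & q & Not
q | ~ p & q & p

[Or [Or [And [Not q]]] | [And [And [And [Not ~ [Not p]]] & [Not q]] & [Not p]]]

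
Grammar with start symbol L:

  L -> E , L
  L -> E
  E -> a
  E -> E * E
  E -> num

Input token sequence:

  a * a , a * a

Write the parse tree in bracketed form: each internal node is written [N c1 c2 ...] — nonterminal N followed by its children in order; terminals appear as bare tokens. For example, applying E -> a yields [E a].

L
E , L
E * E , L
a * E , L
a * a , L
a * a , E
a * a , E * E
a * a , a * E
a * a , a * a

[L [E [E a] * [E a]] , [L [E [E a] * [E a]]]]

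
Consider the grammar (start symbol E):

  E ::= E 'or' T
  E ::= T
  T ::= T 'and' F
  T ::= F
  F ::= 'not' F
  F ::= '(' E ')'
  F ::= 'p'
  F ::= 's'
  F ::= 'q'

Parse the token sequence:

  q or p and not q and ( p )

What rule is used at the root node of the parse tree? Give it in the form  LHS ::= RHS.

E ::= E 'or' T

[E [E [T [F q]]] or [T [T [T [F p]] and [F not [F q]]] and [F ( [E [T [F p]]] )]]]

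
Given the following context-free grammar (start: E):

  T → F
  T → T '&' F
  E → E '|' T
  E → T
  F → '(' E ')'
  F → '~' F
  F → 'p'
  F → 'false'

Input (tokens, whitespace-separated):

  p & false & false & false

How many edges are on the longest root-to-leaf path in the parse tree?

[E [T [T [T [T [F p]] & [F false]] & [F false]] & [F false]]]

6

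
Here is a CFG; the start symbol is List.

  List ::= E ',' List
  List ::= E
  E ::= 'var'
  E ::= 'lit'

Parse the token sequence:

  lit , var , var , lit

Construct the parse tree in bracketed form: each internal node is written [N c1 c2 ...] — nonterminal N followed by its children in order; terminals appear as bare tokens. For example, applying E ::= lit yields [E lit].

[List [E lit] , [List [E var] , [List [E var] , [List [E lit]]]]]

List
E , List
lit , List
lit , E , List
lit , var , List
lit , var , E , List
lit , var , var , List
lit , var , var , E
lit , var , var , lit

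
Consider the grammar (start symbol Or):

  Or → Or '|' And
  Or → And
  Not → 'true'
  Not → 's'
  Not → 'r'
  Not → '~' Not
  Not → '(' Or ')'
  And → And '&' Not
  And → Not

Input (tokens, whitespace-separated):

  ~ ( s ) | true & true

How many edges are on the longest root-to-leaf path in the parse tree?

[Or [Or [And [Not ~ [Not ( [Or [And [Not s]]] )]]]] | [And [And [Not true]] & [Not true]]]

8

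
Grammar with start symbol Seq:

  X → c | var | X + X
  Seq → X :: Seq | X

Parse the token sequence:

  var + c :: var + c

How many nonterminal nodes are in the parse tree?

8

[Seq [X [X var] + [X c]] :: [Seq [X [X var] + [X c]]]]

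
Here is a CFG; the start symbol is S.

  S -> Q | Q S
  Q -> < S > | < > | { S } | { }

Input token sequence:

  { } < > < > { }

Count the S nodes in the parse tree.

[S [Q { }] [S [Q < >] [S [Q < >] [S [Q { }]]]]]

4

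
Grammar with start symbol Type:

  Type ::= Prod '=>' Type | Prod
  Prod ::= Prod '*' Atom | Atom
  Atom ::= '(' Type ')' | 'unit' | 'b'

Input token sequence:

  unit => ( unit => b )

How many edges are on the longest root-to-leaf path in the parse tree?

[Type [Prod [Atom unit]] => [Type [Prod [Atom ( [Type [Prod [Atom unit]] => [Type [Prod [Atom b]]]] )]]]]

8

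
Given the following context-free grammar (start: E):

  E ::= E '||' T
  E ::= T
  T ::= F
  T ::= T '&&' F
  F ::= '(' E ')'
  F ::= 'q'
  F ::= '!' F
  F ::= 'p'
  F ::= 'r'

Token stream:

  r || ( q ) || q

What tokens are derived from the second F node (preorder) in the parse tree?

[E [E [E [T [F r]]] || [T [F ( [E [T [F q]]] )]]] || [T [F q]]]

( q )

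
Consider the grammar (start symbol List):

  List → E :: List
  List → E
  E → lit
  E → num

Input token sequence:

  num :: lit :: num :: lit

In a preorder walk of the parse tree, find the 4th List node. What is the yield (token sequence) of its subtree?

[List [E num] :: [List [E lit] :: [List [E num] :: [List [E lit]]]]]

lit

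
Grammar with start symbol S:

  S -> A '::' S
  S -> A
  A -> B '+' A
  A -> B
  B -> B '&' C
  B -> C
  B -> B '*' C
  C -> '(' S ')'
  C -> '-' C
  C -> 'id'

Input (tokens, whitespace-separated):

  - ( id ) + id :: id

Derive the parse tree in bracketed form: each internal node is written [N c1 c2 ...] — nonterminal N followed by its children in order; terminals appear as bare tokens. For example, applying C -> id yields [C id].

[S [A [B [C - [C ( [S [A [B [C id]]]] )]]] + [A [B [C id]]]] :: [S [A [B [C id]]]]]

S
A :: S
B + A :: S
C + A :: S
- C + A :: S
- ( S ) + A :: S
- ( A ) + A :: S
- ( B ) + A :: S
- ( C ) + A :: S
- ( id ) + A :: S
- ( id ) + B :: S
- ( id ) + C :: S
- ( id ) + id :: S
- ( id ) + id :: A
- ( id ) + id :: B
- ( id ) + id :: C
- ( id ) + id :: id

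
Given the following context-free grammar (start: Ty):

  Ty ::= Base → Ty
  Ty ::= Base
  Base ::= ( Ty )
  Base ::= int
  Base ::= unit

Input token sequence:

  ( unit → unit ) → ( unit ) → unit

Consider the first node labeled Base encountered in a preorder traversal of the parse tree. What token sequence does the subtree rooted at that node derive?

[Ty [Base ( [Ty [Base unit] → [Ty [Base unit]]] )] → [Ty [Base ( [Ty [Base unit]] )] → [Ty [Base unit]]]]

( unit → unit )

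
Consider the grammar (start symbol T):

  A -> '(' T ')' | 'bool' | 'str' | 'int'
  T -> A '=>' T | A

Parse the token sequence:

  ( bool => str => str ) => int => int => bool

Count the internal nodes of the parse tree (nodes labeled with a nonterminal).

14

[T [A ( [T [A bool] => [T [A str] => [T [A str]]]] )] => [T [A int] => [T [A int] => [T [A bool]]]]]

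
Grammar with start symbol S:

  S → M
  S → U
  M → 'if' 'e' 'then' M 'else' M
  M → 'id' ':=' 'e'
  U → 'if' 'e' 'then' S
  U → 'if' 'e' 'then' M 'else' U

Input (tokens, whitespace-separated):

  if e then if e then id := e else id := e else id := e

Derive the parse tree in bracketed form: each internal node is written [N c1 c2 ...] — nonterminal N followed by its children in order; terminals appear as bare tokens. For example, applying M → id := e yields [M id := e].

S
M
if e then M else M
if e then if e then M else M else M
if e then if e then id := e else M else M
if e then if e then id := e else id := e else M
if e then if e then id := e else id := e else id := e

[S [M if e then [M if e then [M id := e] else [M id := e]] else [M id := e]]]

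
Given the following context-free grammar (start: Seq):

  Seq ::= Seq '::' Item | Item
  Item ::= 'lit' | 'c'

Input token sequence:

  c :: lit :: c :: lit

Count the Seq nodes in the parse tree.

[Seq [Seq [Seq [Seq [Item c]] :: [Item lit]] :: [Item c]] :: [Item lit]]

4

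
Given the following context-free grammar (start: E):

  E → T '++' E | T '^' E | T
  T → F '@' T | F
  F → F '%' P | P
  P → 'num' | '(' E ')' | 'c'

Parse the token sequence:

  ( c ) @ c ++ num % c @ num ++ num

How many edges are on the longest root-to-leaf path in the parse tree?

8

[E [T [F [P ( [E [T [F [P c]]]] )]] @ [T [F [P c]]]] ++ [E [T [F [F [P num]] % [P c]] @ [T [F [P num]]]] ++ [E [T [F [P num]]]]]]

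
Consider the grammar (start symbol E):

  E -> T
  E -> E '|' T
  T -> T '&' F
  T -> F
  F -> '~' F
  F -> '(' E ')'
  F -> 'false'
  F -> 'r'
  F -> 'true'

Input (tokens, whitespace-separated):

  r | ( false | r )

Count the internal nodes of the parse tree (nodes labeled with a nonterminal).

[E [E [T [F r]]] | [T [F ( [E [E [T [F false]]] | [T [F r]]] )]]]

12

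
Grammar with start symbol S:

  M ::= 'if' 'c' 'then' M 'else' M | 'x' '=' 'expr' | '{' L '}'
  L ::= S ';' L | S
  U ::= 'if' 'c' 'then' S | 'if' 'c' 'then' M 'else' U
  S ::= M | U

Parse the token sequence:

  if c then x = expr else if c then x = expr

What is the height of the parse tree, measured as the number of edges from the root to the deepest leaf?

[S [U if c then [M x = expr] else [U if c then [S [M x = expr]]]]]

5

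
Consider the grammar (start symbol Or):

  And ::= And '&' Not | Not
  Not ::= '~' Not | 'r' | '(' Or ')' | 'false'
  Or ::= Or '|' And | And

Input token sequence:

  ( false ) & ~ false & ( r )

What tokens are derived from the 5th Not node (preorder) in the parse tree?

[Or [And [And [And [Not ( [Or [And [Not false]]] )]] & [Not ~ [Not false]]] & [Not ( [Or [And [Not r]]] )]]]

( r )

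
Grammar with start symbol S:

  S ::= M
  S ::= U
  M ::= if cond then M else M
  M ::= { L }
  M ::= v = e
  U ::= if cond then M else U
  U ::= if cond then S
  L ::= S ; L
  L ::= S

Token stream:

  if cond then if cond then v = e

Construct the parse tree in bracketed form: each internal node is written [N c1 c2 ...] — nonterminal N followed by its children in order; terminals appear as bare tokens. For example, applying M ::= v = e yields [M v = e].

S
U
if cond then S
if cond then U
if cond then if cond then S
if cond then if cond then M
if cond then if cond then v = e

[S [U if cond then [S [U if cond then [S [M v = e]]]]]]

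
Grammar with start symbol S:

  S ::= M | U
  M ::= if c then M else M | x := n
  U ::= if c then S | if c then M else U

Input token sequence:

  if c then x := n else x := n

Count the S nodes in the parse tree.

[S [M if c then [M x := n] else [M x := n]]]

1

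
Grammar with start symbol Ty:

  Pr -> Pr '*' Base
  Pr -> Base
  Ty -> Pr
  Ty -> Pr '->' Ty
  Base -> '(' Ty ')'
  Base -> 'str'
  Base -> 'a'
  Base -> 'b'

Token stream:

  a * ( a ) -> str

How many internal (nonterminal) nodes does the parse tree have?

[Ty [Pr [Pr [Base a]] * [Base ( [Ty [Pr [Base a]]] )]] -> [Ty [Pr [Base str]]]]

11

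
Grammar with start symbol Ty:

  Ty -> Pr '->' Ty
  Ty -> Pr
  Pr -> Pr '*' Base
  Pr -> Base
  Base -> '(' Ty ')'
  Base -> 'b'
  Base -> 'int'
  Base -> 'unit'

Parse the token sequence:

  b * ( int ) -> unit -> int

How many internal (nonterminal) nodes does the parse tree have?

14

[Ty [Pr [Pr [Base b]] * [Base ( [Ty [Pr [Base int]]] )]] -> [Ty [Pr [Base unit]] -> [Ty [Pr [Base int]]]]]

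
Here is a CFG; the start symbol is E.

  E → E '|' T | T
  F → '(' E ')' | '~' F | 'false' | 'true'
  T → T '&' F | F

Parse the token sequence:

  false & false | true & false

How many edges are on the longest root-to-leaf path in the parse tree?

[E [E [T [T [F false]] & [F false]]] | [T [T [F true]] & [F false]]]

5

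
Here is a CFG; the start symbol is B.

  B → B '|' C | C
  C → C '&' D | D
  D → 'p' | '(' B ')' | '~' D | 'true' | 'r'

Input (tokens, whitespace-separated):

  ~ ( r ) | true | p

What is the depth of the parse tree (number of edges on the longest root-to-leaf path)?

[B [B [B [C [D ~ [D ( [B [C [D r]]] )]]]] | [C [D true]]] | [C [D p]]]

9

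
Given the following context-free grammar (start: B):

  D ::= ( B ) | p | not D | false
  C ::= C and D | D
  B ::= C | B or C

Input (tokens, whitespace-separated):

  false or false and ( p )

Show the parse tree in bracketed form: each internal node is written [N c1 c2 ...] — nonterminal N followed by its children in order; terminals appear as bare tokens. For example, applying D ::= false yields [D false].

[B [B [C [D false]]] or [C [C [D false]] and [D ( [B [C [D p]]] )]]]

B
B or C
C or C
D or C
false or C
false or C and D
false or D and D
false or false and D
false or false and ( B )
false or false and ( C )
false or false and ( D )
false or false and ( p )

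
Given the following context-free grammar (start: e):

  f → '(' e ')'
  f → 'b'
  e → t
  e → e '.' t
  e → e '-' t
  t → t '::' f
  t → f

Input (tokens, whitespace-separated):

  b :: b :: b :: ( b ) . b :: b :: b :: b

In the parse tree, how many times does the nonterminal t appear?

[e [e [t [t [t [t [f b]] :: [f b]] :: [f b]] :: [f ( [e [t [f b]]] )]]] . [t [t [t [t [f b]] :: [f b]] :: [f b]] :: [f b]]]

9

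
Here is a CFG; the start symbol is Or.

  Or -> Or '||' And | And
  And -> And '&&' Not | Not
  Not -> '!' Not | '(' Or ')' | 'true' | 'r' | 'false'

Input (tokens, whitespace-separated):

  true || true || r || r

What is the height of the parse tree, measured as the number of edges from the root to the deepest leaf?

[Or [Or [Or [Or [And [Not true]]] || [And [Not true]]] || [And [Not r]]] || [And [Not r]]]

6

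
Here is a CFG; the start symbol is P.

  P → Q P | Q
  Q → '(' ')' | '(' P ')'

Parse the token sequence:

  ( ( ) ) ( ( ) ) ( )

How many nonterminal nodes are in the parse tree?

10

[P [Q ( [P [Q ( )]] )] [P [Q ( [P [Q ( )]] )] [P [Q ( )]]]]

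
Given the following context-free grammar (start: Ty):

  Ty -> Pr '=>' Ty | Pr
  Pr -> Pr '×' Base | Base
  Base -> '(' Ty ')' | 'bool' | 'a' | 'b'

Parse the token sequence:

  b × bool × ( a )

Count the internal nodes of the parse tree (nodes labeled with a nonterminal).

[Ty [Pr [Pr [Pr [Base b]] × [Base bool]] × [Base ( [Ty [Pr [Base a]]] )]]]

10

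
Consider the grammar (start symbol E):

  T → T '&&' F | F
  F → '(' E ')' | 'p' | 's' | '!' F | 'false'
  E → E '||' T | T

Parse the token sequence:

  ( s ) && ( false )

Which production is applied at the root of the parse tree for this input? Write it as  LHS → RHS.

[E [T [T [F ( [E [T [F s]]] )]] && [F ( [E [T [F false]]] )]]]

E → T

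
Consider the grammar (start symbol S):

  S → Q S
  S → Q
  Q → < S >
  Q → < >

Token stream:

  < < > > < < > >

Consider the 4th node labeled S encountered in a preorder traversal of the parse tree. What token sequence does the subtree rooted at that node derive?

< >

[S [Q < [S [Q < >]] >] [S [Q < [S [Q < >]] >]]]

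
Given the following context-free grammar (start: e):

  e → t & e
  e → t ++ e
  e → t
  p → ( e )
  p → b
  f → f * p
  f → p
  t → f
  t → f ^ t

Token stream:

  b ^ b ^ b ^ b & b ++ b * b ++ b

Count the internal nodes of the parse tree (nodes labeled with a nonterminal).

27

[e [t [f [p b]] ^ [t [f [p b]] ^ [t [f [p b]] ^ [t [f [p b]]]]]] & [e [t [f [p b]]] ++ [e [t [f [f [p b]] * [p b]]] ++ [e [t [f [p b]]]]]]]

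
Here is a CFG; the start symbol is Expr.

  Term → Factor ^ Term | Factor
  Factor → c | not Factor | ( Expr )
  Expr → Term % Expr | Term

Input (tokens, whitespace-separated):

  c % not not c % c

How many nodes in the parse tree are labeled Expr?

[Expr [Term [Factor c]] % [Expr [Term [Factor not [Factor not [Factor c]]]] % [Expr [Term [Factor c]]]]]

3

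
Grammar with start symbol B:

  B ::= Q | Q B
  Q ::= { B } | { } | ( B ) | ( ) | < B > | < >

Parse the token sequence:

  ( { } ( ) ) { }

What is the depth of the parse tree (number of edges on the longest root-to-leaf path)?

[B [Q ( [B [Q { }] [B [Q ( )]]] )] [B [Q { }]]]

5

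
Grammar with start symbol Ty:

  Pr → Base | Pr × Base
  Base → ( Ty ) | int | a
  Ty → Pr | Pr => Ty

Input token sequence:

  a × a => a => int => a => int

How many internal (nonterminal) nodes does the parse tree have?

[Ty [Pr [Pr [Base a]] × [Base a]] => [Ty [Pr [Base a]] => [Ty [Pr [Base int]] => [Ty [Pr [Base a]] => [Ty [Pr [Base int]]]]]]]

17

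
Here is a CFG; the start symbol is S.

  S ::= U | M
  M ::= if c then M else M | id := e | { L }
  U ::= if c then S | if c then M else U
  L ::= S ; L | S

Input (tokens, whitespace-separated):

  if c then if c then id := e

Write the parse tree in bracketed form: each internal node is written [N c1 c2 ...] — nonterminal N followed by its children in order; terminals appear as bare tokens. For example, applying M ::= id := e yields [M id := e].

S
U
if c then S
if c then U
if c then if c then S
if c then if c then M
if c then if c then id := e

[S [U if c then [S [U if c then [S [M id := e]]]]]]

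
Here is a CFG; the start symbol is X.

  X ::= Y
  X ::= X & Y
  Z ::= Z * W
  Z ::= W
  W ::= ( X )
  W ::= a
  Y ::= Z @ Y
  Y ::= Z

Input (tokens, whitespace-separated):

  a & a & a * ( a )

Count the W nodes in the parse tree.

[X [X [X [Y [Z [W a]]]] & [Y [Z [W a]]]] & [Y [Z [Z [W a]] * [W ( [X [Y [Z [W a]]]] )]]]]

5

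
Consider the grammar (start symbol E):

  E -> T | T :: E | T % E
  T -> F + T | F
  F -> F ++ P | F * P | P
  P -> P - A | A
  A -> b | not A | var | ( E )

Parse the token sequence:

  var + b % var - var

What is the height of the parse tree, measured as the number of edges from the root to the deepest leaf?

7

[E [T [F [P [A var]]] + [T [F [P [A b]]]]] % [E [T [F [P [P [A var]] - [A var]]]]]]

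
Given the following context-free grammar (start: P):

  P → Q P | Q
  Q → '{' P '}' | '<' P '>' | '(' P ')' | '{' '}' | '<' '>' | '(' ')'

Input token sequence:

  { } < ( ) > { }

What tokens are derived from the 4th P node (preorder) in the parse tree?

[P [Q { }] [P [Q < [P [Q ( )]] >] [P [Q { }]]]]

{ }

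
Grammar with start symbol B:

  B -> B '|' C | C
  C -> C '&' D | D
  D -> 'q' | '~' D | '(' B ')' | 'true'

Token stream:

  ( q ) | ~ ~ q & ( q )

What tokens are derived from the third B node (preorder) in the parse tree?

q

[B [B [C [D ( [B [C [D q]]] )]]] | [C [C [D ~ [D ~ [D q]]]] & [D ( [B [C [D q]]] )]]]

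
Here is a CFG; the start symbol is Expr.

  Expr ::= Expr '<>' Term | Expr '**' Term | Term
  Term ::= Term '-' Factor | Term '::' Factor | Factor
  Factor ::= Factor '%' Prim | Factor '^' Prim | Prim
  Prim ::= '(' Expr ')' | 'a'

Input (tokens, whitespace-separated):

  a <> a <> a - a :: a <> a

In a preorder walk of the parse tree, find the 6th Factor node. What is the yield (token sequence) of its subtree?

a

[Expr [Expr [Expr [Expr [Term [Factor [Prim a]]]] <> [Term [Factor [Prim a]]]] <> [Term [Term [Term [Factor [Prim a]]] - [Factor [Prim a]]] :: [Factor [Prim a]]]] <> [Term [Factor [Prim a]]]]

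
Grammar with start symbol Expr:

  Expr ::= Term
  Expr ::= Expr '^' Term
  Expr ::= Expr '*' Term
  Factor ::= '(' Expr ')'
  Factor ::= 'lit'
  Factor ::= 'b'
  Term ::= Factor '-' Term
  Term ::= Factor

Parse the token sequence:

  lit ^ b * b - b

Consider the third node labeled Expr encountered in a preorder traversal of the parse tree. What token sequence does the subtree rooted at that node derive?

[Expr [Expr [Expr [Term [Factor lit]]] ^ [Term [Factor b]]] * [Term [Factor b] - [Term [Factor b]]]]

lit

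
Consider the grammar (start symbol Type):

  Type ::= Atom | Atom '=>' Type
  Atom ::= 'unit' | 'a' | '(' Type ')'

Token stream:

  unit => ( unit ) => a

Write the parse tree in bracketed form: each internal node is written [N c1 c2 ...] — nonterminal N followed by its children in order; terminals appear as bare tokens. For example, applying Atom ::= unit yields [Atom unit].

Type
Atom => Type
unit => Type
unit => Atom => Type
unit => ( Type ) => Type
unit => ( Atom ) => Type
unit => ( unit ) => Type
unit => ( unit ) => Atom
unit => ( unit ) => a

[Type [Atom unit] => [Type [Atom ( [Type [Atom unit]] )] => [Type [Atom a]]]]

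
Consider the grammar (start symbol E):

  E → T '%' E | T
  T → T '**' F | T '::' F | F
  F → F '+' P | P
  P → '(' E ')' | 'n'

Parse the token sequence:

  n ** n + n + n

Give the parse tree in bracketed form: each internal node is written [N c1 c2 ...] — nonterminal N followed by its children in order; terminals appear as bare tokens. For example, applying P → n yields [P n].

[E [T [T [F [P n]]] ** [F [F [F [P n]] + [P n]] + [P n]]]]

E
T
T ** F
F ** F
P ** F
n ** F
n ** F + P
n ** F + P + P
n ** P + P + P
n ** n + P + P
n ** n + n + P
n ** n + n + n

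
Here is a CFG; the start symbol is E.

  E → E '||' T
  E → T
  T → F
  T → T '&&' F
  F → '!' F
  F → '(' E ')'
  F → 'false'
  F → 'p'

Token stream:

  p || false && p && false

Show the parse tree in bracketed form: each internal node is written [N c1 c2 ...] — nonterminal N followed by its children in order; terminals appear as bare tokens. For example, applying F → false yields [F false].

E
E || T
T || T
F || T
p || T
p || T && F
p || T && F && F
p || F && F && F
p || false && F && F
p || false && p && F
p || false && p && false

[E [E [T [F p]]] || [T [T [T [F false]] && [F p]] && [F false]]]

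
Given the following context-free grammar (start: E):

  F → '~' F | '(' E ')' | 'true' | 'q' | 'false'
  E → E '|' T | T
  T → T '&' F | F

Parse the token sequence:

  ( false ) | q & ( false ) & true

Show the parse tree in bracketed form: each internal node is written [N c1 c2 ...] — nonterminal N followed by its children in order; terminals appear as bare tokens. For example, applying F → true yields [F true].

E
E | T
T | T
F | T
( E ) | T
( T ) | T
( F ) | T
( false ) | T
( false ) | T & F
( false ) | T & F & F
( false ) | F & F & F
( false ) | q & F & F
( false ) | q & ( E ) & F
( false ) | q & ( T ) & F
( false ) | q & ( F ) & F
( false ) | q & ( false ) & F
( false ) | q & ( false ) & true

[E [E [T [F ( [E [T [F false]]] )]]] | [T [T [T [F q]] & [F ( [E [T [F false]]] )]] & [F true]]]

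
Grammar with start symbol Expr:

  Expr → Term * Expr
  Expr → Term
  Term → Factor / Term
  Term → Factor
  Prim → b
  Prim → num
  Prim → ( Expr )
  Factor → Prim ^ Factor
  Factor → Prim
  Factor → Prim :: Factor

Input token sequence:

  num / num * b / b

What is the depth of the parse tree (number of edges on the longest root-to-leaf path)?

[Expr [Term [Factor [Prim num]] / [Term [Factor [Prim num]]]] * [Expr [Term [Factor [Prim b]] / [Term [Factor [Prim b]]]]]]

6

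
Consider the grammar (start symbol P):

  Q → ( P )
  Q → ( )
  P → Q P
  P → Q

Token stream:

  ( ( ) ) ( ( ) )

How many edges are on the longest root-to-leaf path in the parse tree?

5

[P [Q ( [P [Q ( )]] )] [P [Q ( [P [Q ( )]] )]]]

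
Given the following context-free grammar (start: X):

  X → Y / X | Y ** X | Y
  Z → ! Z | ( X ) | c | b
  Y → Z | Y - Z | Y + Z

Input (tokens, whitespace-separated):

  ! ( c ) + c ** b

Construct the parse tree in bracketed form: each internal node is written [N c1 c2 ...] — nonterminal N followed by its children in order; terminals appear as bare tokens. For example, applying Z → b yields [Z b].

[X [Y [Y [Z ! [Z ( [X [Y [Z c]]] )]]] + [Z c]] ** [X [Y [Z b]]]]

X
Y ** X
Y + Z ** X
Z + Z ** X
! Z + Z ** X
! ( X ) + Z ** X
! ( Y ) + Z ** X
! ( Z ) + Z ** X
! ( c ) + Z ** X
! ( c ) + c ** X
! ( c ) + c ** Y
! ( c ) + c ** Z
! ( c ) + c ** b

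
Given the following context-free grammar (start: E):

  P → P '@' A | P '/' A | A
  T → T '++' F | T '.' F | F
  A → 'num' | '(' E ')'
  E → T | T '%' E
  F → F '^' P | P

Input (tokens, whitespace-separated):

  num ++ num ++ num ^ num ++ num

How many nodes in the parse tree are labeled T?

[E [T [T [T [T [F [P [A num]]]] ++ [F [P [A num]]]] ++ [F [F [P [A num]]] ^ [P [A num]]]] ++ [F [P [A num]]]]]

4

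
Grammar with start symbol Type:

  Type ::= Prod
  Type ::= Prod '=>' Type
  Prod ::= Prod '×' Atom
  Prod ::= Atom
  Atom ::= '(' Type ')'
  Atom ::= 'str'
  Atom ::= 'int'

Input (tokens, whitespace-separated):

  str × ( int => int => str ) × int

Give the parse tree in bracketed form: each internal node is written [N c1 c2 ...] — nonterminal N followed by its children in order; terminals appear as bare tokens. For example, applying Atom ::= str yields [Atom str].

Type
Prod
Prod × Atom
Prod × Atom × Atom
Atom × Atom × Atom
str × Atom × Atom
str × ( Type ) × Atom
str × ( Prod => Type ) × Atom
str × ( Atom => Type ) × Atom
str × ( int => Type ) × Atom
str × ( int => Prod => Type ) × Atom
str × ( int => Atom => Type ) × Atom
str × ( int => int => Type ) × Atom
str × ( int => int => Prod ) × Atom
str × ( int => int => Atom ) × Atom
str × ( int => int => str ) × Atom
str × ( int => int => str ) × int

[Type [Prod [Prod [Prod [Atom str]] × [Atom ( [Type [Prod [Atom int]] => [Type [Prod [Atom int]] => [Type [Prod [Atom str]]]]] )]] × [Atom int]]]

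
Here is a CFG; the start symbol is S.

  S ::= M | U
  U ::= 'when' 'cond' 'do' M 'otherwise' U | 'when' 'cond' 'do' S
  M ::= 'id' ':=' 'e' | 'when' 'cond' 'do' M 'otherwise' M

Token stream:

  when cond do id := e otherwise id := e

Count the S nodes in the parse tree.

1

[S [M when cond do [M id := e] otherwise [M id := e]]]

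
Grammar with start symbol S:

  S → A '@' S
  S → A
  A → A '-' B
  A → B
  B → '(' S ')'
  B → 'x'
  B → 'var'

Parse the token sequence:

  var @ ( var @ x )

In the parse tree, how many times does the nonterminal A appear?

[S [A [B var]] @ [S [A [B ( [S [A [B var]] @ [S [A [B x]]]] )]]]]

4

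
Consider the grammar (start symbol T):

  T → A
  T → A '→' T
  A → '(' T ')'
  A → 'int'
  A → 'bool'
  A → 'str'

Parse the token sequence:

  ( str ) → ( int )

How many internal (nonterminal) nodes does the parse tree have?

[T [A ( [T [A str]] )] → [T [A ( [T [A int]] )]]]

8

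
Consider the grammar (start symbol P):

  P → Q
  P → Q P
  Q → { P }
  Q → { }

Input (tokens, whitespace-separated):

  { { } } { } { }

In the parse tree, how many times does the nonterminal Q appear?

4

[P [Q { [P [Q { }]] }] [P [Q { }] [P [Q { }]]]]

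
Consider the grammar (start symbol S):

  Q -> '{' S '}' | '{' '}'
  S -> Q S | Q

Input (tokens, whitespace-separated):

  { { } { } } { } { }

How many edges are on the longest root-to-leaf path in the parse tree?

[S [Q { [S [Q { }] [S [Q { }]]] }] [S [Q { }] [S [Q { }]]]]

5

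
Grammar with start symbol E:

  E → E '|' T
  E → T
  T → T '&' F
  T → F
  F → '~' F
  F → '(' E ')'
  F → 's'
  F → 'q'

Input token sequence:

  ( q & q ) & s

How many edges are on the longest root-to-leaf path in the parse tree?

[E [T [T [F ( [E [T [T [F q]] & [F q]]] )]] & [F s]]]

8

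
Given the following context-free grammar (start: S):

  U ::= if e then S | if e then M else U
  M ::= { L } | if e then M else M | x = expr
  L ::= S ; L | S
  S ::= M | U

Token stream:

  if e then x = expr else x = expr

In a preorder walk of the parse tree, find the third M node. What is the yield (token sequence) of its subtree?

x = expr

[S [M if e then [M x = expr] else [M x = expr]]]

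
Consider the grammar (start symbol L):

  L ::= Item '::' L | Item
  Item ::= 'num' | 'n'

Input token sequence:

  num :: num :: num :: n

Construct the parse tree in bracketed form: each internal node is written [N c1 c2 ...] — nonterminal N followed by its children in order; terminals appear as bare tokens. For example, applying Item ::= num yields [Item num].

L
Item :: L
num :: L
num :: Item :: L
num :: num :: L
num :: num :: Item :: L
num :: num :: num :: L
num :: num :: num :: Item
num :: num :: num :: n

[L [Item num] :: [L [Item num] :: [L [Item num] :: [L [Item n]]]]]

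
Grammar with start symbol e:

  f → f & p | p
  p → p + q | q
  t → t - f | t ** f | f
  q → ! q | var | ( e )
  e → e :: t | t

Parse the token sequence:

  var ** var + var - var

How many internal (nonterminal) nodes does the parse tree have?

[e [t [t [t [f [p [q var]]]] ** [f [p [p [q var]] + [q var]]]] - [f [p [q var]]]]]

15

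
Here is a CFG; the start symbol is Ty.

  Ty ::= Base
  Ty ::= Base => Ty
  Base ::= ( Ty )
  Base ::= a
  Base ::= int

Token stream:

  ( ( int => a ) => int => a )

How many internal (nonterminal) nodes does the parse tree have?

12

[Ty [Base ( [Ty [Base ( [Ty [Base int] => [Ty [Base a]]] )] => [Ty [Base int] => [Ty [Base a]]]] )]]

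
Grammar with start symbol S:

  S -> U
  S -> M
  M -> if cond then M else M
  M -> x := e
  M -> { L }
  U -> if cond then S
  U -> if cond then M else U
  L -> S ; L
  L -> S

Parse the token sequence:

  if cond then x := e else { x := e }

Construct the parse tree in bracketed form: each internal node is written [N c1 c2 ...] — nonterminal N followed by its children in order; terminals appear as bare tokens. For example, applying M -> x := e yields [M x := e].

S
M
if cond then M else M
if cond then x := e else M
if cond then x := e else { L }
if cond then x := e else { S }
if cond then x := e else { M }
if cond then x := e else { x := e }

[S [M if cond then [M x := e] else [M { [L [S [M x := e]]] }]]]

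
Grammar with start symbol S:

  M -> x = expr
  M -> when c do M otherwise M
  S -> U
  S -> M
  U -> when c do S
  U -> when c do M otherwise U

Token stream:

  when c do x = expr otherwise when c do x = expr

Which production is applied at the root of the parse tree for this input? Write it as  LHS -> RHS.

[S [U when c do [M x = expr] otherwise [U when c do [S [M x = expr]]]]]

S -> U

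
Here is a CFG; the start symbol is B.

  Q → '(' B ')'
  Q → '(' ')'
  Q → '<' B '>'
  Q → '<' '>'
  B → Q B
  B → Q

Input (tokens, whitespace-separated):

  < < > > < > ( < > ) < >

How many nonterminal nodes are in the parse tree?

[B [Q < [B [Q < >]] >] [B [Q < >] [B [Q ( [B [Q < >]] )] [B [Q < >]]]]]

12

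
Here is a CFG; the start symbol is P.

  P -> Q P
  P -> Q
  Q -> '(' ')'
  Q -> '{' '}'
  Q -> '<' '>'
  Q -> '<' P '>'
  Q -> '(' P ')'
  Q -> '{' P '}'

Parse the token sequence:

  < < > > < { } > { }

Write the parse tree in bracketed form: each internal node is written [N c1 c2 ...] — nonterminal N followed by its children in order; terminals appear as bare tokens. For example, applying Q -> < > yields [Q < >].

[P [Q < [P [Q < >]] >] [P [Q < [P [Q { }]] >] [P [Q { }]]]]

P
Q P
< P > P
< Q > P
< < > > P
< < > > Q P
< < > > < P > P
< < > > < Q > P
< < > > < { } > P
< < > > < { } > Q
< < > > < { } > { }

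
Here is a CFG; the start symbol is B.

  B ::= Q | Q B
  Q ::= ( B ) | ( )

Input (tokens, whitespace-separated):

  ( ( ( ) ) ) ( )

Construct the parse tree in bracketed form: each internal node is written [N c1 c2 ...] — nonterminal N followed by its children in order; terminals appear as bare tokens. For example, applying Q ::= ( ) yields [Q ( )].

B
Q B
( B ) B
( Q ) B
( ( B ) ) B
( ( Q ) ) B
( ( ( ) ) ) B
( ( ( ) ) ) Q
( ( ( ) ) ) ( )

[B [Q ( [B [Q ( [B [Q ( )]] )]] )] [B [Q ( )]]]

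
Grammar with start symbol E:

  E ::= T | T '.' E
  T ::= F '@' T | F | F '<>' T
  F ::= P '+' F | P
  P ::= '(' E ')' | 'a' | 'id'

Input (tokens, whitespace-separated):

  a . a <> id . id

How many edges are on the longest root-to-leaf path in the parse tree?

6

[E [T [F [P a]]] . [E [T [F [P a]] <> [T [F [P id]]]] . [E [T [F [P id]]]]]]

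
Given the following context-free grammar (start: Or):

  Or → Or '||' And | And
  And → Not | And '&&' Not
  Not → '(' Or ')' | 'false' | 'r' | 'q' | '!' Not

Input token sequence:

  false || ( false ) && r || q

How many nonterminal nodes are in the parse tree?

[Or [Or [Or [And [Not false]]] || [And [And [Not ( [Or [And [Not false]]] )]] && [Not r]]] || [And [Not q]]]

14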